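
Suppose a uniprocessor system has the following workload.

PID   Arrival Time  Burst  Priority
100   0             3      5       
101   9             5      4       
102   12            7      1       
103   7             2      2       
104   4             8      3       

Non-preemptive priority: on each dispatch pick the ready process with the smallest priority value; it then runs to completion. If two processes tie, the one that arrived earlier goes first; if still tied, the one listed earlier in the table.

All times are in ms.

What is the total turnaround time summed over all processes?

Gantt: | 100 0-3 | idle 3-4 | 104 4-12 | 102 12-19 | 103 19-21 | 101 21-26 |
Completion: 100=3  101=26  102=19  103=21  104=12
Turnaround = completion − arrival: 100=3, 101=17, 102=7, 103=14, 104=8
Total turnaround = 3 + 17 + 7 + 14 + 8 = 49

49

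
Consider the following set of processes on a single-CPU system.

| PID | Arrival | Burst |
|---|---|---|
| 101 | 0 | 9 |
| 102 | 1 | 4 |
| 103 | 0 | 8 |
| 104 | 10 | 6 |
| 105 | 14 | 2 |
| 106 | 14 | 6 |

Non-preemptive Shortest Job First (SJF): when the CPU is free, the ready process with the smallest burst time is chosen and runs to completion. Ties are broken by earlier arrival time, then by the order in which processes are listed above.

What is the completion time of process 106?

Timeline: | 103 0-8 | 102 8-12 | 104 12-18 | 105 18-20 | 106 20-26 | 101 26-35 |
Completion: 101=35  102=12  103=8  104=18  105=20  106=26
Turnaround (C−A): 101=35  102=11  103=8  104=8  105=6  106=12

26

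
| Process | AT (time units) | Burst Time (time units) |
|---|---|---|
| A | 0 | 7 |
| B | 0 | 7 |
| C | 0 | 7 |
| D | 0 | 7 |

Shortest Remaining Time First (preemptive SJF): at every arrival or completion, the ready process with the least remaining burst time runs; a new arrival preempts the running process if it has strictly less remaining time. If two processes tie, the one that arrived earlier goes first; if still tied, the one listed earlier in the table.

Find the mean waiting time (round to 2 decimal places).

Schedule: | A 0-7 | B 7-14 | C 14-21 | D 21-28 |
Completion: A=7  B=14  C=21  D=28
Turnaround (C−A): A=7  B=14  C=21  D=28
Waiting times: A=0, B=7, C=14, D=21
Average waiting = (0+7+14+21) / 4 = 42/4 = 10.50

10.50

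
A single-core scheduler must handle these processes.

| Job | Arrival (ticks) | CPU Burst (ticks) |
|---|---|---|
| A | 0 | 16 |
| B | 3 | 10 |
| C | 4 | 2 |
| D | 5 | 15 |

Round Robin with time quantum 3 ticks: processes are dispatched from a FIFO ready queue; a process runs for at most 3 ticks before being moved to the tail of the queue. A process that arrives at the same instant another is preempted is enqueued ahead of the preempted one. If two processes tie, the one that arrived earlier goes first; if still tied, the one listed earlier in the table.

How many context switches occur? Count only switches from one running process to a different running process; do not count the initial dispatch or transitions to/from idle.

Gantt: | A 0-3 | B 3-6 | A 6-9 | C 9-11 | D 11-14 | B 14-17 | A 17-20 | D 20-23 | B 23-26 | A 26-29 | D 29-32 | B 32-33 | A 33-36 | D 36-39 | A 39-40 | D 40-43 |
Completion: A=40  B=33  C=11  D=43

15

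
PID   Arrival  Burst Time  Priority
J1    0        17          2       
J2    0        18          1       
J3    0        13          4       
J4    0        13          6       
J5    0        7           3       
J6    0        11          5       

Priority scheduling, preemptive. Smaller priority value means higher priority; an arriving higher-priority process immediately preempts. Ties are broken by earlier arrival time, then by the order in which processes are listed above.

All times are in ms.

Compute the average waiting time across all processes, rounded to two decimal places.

36.00

Timeline: | J2 0-18 | J1 18-35 | J5 35-42 | J3 42-55 | J6 55-66 | J4 66-79 |
Completion: J1=35  J2=18  J3=55  J4=79  J5=42  J6=66
Waiting times: J1=18, J2=0, J3=42, J4=66, J5=35, J6=55
Average waiting = (18+0+42+66+35+55) / 6 = 216/6 = 36.00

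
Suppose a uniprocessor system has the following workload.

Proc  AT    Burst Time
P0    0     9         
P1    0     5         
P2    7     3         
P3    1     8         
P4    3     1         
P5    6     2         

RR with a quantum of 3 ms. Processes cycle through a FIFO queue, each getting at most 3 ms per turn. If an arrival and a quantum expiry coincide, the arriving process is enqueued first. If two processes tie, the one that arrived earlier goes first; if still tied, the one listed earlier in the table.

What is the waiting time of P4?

6

Timeline: | P0 0-3 | P1 3-6 | P3 6-9 | P4 9-10 | P0 10-13 | P5 13-15 | P1 15-17 | P2 17-20 | P3 20-23 | P0 23-26 | P3 26-28 |
Completion: P0=26  P1=17  P2=20  P3=28  P4=10  P5=15
Waiting(P4) = turnaround − burst = 7 − 1 = 6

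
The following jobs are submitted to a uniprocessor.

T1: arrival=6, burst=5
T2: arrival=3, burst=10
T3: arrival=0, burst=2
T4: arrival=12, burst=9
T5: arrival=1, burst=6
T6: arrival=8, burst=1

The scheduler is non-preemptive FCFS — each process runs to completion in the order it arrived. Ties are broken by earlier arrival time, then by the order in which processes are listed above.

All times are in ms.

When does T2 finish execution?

18

Schedule: | T3 0-2 | T5 2-8 | T2 8-18 | T1 18-23 | T6 23-24 | T4 24-33 |
Completion: T1=23  T2=18  T3=2  T4=33  T5=8  T6=24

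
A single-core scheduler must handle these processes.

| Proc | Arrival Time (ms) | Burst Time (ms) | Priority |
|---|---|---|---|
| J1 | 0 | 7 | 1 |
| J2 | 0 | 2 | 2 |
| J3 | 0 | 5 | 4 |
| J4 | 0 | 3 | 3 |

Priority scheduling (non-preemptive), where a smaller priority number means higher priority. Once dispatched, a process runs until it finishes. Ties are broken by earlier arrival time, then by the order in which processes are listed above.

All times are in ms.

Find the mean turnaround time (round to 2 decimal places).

Timeline: | J1 0-7 | J2 7-9 | J4 9-12 | J3 12-17 |
Completion: J1=7  J2=9  J3=17  J4=12
Turnaround times: J1=7, J2=9, J3=17, J4=12
Average turnaround = (7+9+17+12) / 4 = 45/4 = 11.25

11.25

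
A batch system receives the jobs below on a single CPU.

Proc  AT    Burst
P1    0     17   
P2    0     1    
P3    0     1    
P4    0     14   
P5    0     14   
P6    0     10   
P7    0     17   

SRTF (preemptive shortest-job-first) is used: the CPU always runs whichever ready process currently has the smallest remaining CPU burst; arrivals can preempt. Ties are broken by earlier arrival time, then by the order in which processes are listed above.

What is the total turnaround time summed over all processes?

212

Schedule: | P2 0-1 | P3 1-2 | P6 2-12 | P4 12-26 | P5 26-40 | P1 40-57 | P7 57-74 |
Completion: P1=57  P2=1  P3=2  P4=26  P5=40  P6=12  P7=74
Turnaround (C−A): P1=57  P2=1  P3=2  P4=26  P5=40  P6=12  P7=74
Turnaround = completion − arrival: P1=57, P2=1, P3=2, P4=26, P5=40, P6=12, P7=74
Total turnaround = 57 + 1 + 2 + 26 + 40 + 12 + 74 = 212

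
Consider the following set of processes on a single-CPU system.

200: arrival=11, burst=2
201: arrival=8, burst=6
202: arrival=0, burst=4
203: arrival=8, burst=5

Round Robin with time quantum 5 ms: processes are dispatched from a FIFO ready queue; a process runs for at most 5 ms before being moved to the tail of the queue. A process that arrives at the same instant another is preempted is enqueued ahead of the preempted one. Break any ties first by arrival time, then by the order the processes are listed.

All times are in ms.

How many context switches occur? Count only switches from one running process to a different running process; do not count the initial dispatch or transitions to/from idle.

Gantt: | 202 0-4 | idle 4-8 | 201 8-13 | 203 13-18 | 200 18-20 | 201 20-21 |
Completion: 200=20  201=21  202=4  203=18

3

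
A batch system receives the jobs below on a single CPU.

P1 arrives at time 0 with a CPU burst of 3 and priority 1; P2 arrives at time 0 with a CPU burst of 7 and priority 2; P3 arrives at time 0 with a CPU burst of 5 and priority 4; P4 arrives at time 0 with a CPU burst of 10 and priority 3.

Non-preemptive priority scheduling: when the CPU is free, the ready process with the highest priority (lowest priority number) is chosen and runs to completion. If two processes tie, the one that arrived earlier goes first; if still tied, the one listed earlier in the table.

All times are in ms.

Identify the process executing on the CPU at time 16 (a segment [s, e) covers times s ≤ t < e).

Timeline: | P1 0-3 | P2 3-10 | P4 10-20 | P3 20-25 |
Completion: P1=3  P2=10  P3=25  P4=20
Turnaround (C−A): P1=3  P2=10  P3=25  P4=20

P4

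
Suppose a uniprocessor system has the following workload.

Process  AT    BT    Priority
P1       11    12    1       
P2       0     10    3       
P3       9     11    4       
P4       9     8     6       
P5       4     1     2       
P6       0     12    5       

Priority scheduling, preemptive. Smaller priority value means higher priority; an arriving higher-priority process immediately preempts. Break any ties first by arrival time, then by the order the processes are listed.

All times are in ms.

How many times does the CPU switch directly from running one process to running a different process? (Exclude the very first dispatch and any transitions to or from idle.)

6

Gantt: | P2 0-4 | P5 4-5 | P2 5-11 | P1 11-23 | P3 23-34 | P6 34-46 | P4 46-54 |
Completion: P1=23  P2=11  P3=34  P4=54  P5=5  P6=46
Turnaround (C−A): P1=12  P2=11  P3=25  P4=45  P5=1  P6=46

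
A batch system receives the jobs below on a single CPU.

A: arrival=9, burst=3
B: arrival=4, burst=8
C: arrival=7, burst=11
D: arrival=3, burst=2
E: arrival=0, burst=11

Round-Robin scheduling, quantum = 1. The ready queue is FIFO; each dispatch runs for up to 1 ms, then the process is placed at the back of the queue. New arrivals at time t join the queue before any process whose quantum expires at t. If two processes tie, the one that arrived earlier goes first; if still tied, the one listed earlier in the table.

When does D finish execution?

7

Gantt: | E 0-3 | D 3-4 | E 4-5 | B 5-6 | D 6-7 | E 7-8 | B 8-9 | C 9-10 | E 10-11 | A 11-12 | B 12-13 | C 13-14 | E 14-15 | A 15-16 | B 16-17 | C 17-18 | E 18-19 | A 19-20 | B 20-21 | C 21-22 | E 22-23 | B 23-24 | C 24-25 | E 25-26 | B 26-27 | C 27-28 | E 28-29 | B 29-30 | C 30-35 |
Completion: A=20  B=30  C=35  D=7  E=29
Turnaround (C−A): A=11  B=26  C=28  D=4  E=29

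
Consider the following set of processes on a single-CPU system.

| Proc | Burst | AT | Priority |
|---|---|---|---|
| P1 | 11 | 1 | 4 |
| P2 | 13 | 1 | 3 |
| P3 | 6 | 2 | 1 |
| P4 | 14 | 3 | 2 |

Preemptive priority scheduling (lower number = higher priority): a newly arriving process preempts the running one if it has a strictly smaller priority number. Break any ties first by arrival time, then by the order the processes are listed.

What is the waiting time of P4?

5

Gantt: | idle 0-1 | P2 1-2 | P3 2-8 | P4 8-22 | P2 22-34 | P1 34-45 |
Completion: P1=45  P2=34  P3=8  P4=22
Waiting(P4) = turnaround − burst = 19 − 14 = 5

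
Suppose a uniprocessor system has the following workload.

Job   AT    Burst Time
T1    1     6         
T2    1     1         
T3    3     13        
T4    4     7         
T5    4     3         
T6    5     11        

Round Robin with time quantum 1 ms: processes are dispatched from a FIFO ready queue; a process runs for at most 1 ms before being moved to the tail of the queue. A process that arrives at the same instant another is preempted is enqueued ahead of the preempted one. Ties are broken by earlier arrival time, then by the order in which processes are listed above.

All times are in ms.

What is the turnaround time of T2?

Gantt: | idle 0-1 | T1 1-2 | T2 2-3 | T1 3-4 | T3 4-5 | T4 5-6 | T5 6-7 | T1 7-8 | T6 8-9 | T3 9-10 | T4 10-11 | T5 11-12 | T1 12-13 | T6 13-14 | T3 14-15 | T4 15-16 | T5 16-17 | T1 17-18 | T6 18-19 | T3 19-20 | T4 20-21 | T1 21-22 | T6 22-23 | T3 23-24 | T4 24-25 | T6 25-26 | T3 26-27 | T4 27-28 | T6 28-29 | T3 29-30 | T4 30-31 | T6 31-32 | T3 32-33 | T6 33-34 | T3 34-35 | T6 35-36 | T3 36-37 | T6 37-38 | T3 38-39 | T6 39-40 | T3 40-42 |
Completion: T1=22  T2=3  T3=42  T4=31  T5=17  T6=40
Turnaround (C−A): T1=21  T2=2  T3=39  T4=27  T5=13  T6=35
Turnaround(T2) = completion − arrival = 3 − 1 = 2

2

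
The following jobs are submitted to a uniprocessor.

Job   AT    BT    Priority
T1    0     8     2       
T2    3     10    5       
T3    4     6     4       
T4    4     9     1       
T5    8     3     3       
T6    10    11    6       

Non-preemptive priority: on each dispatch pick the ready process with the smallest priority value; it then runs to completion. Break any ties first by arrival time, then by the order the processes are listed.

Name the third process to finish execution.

T5

Schedule: | T1 0-8 | T4 8-17 | T5 17-20 | T3 20-26 | T2 26-36 | T6 36-47 |
Completion: T1=8  T2=36  T3=26  T4=17  T5=20  T6=47
Finish order: T1 → T4 → T5 → T3 → T2 → T6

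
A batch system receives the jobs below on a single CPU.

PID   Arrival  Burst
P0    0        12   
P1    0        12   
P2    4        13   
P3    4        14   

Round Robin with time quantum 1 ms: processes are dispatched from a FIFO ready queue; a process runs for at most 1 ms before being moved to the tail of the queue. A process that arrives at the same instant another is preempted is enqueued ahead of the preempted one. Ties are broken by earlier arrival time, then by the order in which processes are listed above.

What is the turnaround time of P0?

41

Timeline: | P0 0-1 | P1 1-2 | P0 2-3 | P1 3-4 | P0 4-5 | P2 5-6 | P3 6-7 | P1 7-8 | P0 8-9 | P2 9-10 | P3 10-11 | P1 11-12 | P0 12-13 | P2 13-14 | P3 14-15 | P1 15-16 | P0 16-17 | P2 17-18 | P3 18-19 | P1 19-20 | P0 20-21 | P2 21-22 | P3 22-23 | P1 23-24 | P0 24-25 | P2 25-26 | P3 26-27 | P1 27-28 | P0 28-29 | P2 29-30 | P3 30-31 | P1 31-32 | P0 32-33 | P2 33-34 | P3 34-35 | P1 35-36 | P0 36-37 | P2 37-38 | P3 38-39 | P1 39-40 | P0 40-41 | P2 41-42 | P3 42-43 | P1 43-44 | P2 44-45 | P3 45-46 | P2 46-47 | P3 47-48 | P2 48-49 | P3 49-51 |
Completion: P0=41  P1=44  P2=49  P3=51
Turnaround (C−A): P0=41  P1=44  P2=45  P3=47
Turnaround(P0) = completion − arrival = 41 − 0 = 41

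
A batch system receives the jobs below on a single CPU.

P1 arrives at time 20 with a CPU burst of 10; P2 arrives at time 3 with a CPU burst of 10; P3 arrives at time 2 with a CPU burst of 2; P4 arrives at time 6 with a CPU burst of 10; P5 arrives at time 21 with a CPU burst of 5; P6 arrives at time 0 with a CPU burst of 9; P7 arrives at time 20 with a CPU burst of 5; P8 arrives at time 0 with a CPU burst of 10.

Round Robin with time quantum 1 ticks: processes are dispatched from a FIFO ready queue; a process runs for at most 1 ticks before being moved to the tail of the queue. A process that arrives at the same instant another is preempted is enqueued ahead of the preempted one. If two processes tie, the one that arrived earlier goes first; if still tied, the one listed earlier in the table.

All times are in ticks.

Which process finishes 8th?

P1

Gantt: | P6 0-1 | P8 1-2 | P6 2-3 | P3 3-4 | P8 4-5 | P2 5-6 | P6 6-7 | P3 7-8 | P8 8-9 | P4 9-10 | P2 10-11 | P6 11-12 | P8 12-13 | P4 13-14 | P2 14-15 | P6 15-16 | P8 16-17 | P4 17-18 | P2 18-19 | P6 19-20 | P8 20-21 | P4 21-22 | P2 22-23 | P1 23-24 | P7 24-25 | P6 25-26 | P5 26-27 | P8 27-28 | P4 28-29 | P2 29-30 | P1 30-31 | P7 31-32 | P6 32-33 | P5 33-34 | P8 34-35 | P4 35-36 | P2 36-37 | P1 37-38 | P7 38-39 | P6 39-40 | P5 40-41 | P8 41-42 | P4 42-43 | P2 43-44 | P1 44-45 | P7 45-46 | P5 46-47 | P8 47-48 | P4 48-49 | P2 49-50 | P1 50-51 | P7 51-52 | P5 52-53 | P4 53-54 | P2 54-55 | P1 55-56 | P4 56-57 | P1 57-61 |
Completion: P1=61  P2=55  P3=8  P4=57  P5=53  P6=40  P7=52  P8=48
Turnaround (C−A): P1=41  P2=52  P3=6  P4=51  P5=32  P6=40  P7=32  P8=48
Finish order: P3 → P6 → P8 → P7 → P5 → P2 → P4 → P1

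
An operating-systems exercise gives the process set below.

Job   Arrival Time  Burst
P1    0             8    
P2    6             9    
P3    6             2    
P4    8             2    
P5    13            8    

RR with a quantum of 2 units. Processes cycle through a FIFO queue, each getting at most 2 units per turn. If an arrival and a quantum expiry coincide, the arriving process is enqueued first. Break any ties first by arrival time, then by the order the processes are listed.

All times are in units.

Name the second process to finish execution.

Schedule: | P1 0-6 | P2 6-8 | P3 8-10 | P1 10-12 | P4 12-14 | P2 14-16 | P5 16-18 | P2 18-20 | P5 20-22 | P2 22-24 | P5 24-26 | P2 26-27 | P5 27-29 |
Completion: P1=12  P2=27  P3=10  P4=14  P5=29
Turnaround (C−A): P1=12  P2=21  P3=4  P4=6  P5=16
Finish order: P3 → P1 → P4 → P2 → P5

P1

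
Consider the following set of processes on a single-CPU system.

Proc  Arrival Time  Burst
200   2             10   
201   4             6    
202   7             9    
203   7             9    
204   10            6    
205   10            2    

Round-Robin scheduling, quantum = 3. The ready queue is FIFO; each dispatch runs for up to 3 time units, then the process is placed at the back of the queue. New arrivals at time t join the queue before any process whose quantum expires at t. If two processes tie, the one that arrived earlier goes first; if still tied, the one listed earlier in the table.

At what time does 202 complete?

Timeline: | idle 0-2 | 200 2-5 | 201 5-8 | 200 8-11 | 202 11-14 | 203 14-17 | 201 17-20 | 204 20-23 | 205 23-25 | 200 25-28 | 202 28-31 | 203 31-34 | 204 34-37 | 200 37-38 | 202 38-41 | 203 41-44 |
Completion: 200=38  201=20  202=41  203=44  204=37  205=25
Turnaround (C−A): 200=36  201=16  202=34  203=37  204=27  205=15

41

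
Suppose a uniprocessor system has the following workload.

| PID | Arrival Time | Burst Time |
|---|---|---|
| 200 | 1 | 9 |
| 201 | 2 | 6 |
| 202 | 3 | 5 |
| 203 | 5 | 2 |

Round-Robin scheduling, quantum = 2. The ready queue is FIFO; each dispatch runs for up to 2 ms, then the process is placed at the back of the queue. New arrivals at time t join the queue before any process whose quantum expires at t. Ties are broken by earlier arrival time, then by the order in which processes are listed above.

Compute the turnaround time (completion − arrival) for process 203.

6

Timeline: | idle 0-1 | 200 1-3 | 201 3-5 | 202 5-7 | 200 7-9 | 203 9-11 | 201 11-13 | 202 13-15 | 200 15-17 | 201 17-19 | 202 19-20 | 200 20-23 |
Completion: 200=23  201=19  202=20  203=11
Turnaround (C−A): 200=22  201=17  202=17  203=6
Turnaround(203) = completion − arrival = 11 − 5 = 6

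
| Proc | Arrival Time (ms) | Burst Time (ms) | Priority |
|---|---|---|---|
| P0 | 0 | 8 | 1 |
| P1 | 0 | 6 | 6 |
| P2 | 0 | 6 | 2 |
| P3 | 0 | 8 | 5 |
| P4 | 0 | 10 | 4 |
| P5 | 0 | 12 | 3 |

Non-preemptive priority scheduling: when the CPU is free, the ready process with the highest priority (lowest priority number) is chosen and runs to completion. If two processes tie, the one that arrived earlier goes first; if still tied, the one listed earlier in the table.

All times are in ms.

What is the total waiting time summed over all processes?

Gantt: | P0 0-8 | P2 8-14 | P5 14-26 | P4 26-36 | P3 36-44 | P1 44-50 |
Completion: P0=8  P1=50  P2=14  P3=44  P4=36  P5=26
Turnaround (C−A): P0=8  P1=50  P2=14  P3=44  P4=36  P5=26
Waiting = turnaround − burst: P0=0, P1=44, P2=8, P3=36, P4=26, P5=14
Total waiting = 0 + 44 + 8 + 36 + 26 + 14 = 128

128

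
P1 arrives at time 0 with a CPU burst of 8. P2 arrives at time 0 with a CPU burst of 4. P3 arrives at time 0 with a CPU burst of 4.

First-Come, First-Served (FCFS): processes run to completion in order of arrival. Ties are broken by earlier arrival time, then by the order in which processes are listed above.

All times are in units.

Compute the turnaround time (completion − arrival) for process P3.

Schedule: | P1 0-8 | P2 8-12 | P3 12-16 |
Completion: P1=8  P2=12  P3=16
Turnaround (C−A): P1=8  P2=12  P3=16
Turnaround(P3) = completion − arrival = 16 − 0 = 16

16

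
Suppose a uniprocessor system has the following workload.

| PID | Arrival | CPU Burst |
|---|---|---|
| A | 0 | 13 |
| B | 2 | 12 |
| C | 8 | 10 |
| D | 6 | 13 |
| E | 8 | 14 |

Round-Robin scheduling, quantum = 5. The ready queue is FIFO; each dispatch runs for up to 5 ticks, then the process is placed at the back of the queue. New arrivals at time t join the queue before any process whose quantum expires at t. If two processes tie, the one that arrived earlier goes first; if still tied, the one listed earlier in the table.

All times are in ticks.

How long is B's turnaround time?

53

Timeline: | A 0-5 | B 5-10 | A 10-15 | D 15-20 | C 20-25 | E 25-30 | B 30-35 | A 35-38 | D 38-43 | C 43-48 | E 48-53 | B 53-55 | D 55-58 | E 58-62 |
Completion: A=38  B=55  C=48  D=58  E=62
Turnaround(B) = completion − arrival = 55 − 2 = 53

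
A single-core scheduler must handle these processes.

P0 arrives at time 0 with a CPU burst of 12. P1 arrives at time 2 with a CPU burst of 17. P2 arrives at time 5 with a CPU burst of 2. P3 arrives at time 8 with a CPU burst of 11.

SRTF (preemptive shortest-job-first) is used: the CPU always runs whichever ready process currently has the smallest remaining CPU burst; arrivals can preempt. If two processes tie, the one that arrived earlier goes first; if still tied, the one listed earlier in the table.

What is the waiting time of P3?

6

Timeline: | P0 0-5 | P2 5-7 | P0 7-14 | P3 14-25 | P1 25-42 |
Completion: P0=14  P1=42  P2=7  P3=25
Waiting(P3) = turnaround − burst = 17 − 11 = 6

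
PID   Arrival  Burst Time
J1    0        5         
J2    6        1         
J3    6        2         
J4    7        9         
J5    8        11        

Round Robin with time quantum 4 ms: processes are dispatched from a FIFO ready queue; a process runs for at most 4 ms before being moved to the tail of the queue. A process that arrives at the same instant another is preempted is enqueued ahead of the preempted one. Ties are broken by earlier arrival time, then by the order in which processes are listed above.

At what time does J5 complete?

Schedule: | J1 0-5 | idle 5-6 | J2 6-7 | J3 7-9 | J4 9-13 | J5 13-17 | J4 17-21 | J5 21-25 | J4 25-26 | J5 26-29 |
Completion: J1=5  J2=7  J3=9  J4=26  J5=29
Turnaround (C−A): J1=5  J2=1  J3=3  J4=19  J5=21

29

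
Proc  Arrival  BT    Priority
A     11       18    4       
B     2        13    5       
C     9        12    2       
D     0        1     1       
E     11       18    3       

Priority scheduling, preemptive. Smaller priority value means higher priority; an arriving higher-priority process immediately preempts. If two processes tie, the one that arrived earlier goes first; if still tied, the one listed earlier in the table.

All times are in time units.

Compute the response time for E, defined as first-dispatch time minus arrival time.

Gantt: | D 0-1 | idle 1-2 | B 2-9 | C 9-21 | E 21-39 | A 39-57 | B 57-63 |
Completion: A=57  B=63  C=21  D=1  E=39
Response(E) = first start − arrival = 21 − 11 = 10

10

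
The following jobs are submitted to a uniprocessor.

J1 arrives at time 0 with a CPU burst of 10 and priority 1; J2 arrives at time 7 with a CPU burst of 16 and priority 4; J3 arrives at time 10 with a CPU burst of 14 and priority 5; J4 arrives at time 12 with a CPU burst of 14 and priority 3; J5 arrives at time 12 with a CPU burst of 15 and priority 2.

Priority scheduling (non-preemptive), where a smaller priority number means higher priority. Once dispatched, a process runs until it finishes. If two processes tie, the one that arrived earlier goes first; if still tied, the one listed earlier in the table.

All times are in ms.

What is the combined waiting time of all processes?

Schedule: | J1 0-10 | J2 10-26 | J5 26-41 | J4 41-55 | J3 55-69 |
Completion: J1=10  J2=26  J3=69  J4=55  J5=41
Turnaround (C−A): J1=10  J2=19  J3=59  J4=43  J5=29
Waiting = turnaround − burst: J1=0, J2=3, J3=45, J4=29, J5=14
Total waiting = 0 + 3 + 45 + 29 + 14 = 91

91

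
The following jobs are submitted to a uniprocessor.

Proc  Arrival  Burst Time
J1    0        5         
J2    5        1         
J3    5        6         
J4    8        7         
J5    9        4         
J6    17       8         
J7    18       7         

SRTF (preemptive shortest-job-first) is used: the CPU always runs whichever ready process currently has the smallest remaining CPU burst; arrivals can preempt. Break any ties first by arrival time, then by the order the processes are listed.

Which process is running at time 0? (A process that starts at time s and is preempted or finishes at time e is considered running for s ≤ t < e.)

Timeline: | J1 0-5 | J2 5-6 | J3 6-12 | J5 12-16 | J4 16-23 | J7 23-30 | J6 30-38 |
Completion: J1=5  J2=6  J3=12  J4=23  J5=16  J6=38  J7=30

J1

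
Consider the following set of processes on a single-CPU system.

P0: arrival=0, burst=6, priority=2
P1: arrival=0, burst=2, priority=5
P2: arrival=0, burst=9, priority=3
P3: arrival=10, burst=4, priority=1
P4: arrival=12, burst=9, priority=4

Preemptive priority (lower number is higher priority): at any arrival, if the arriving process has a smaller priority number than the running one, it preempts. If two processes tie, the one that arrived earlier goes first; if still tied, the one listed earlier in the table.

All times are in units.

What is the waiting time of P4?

Schedule: | P0 0-6 | P2 6-10 | P3 10-14 | P2 14-19 | P4 19-28 | P1 28-30 |
Completion: P0=6  P1=30  P2=19  P3=14  P4=28
Waiting(P4) = turnaround − burst = 16 − 9 = 7

7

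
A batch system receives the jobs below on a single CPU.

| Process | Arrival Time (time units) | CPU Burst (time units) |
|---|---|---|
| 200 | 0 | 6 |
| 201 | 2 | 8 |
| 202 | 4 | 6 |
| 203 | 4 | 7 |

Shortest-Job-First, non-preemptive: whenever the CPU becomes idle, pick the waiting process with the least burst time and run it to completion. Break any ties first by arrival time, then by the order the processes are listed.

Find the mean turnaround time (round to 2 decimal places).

Schedule: | 200 0-6 | 202 6-12 | 203 12-19 | 201 19-27 |
Completion: 200=6  201=27  202=12  203=19
Turnaround (C−A): 200=6  201=25  202=8  203=15
Turnaround times: 200=6, 201=25, 202=8, 203=15
Average turnaround = (6+25+8+15) / 4 = 54/4 = 13.50

13.50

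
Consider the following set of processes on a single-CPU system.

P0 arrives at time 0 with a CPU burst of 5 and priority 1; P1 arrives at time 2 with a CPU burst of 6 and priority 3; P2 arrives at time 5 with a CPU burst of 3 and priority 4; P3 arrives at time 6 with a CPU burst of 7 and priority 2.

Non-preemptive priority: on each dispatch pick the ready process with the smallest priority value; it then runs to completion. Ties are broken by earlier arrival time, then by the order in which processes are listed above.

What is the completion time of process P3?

Schedule: | P0 0-5 | P1 5-11 | P3 11-18 | P2 18-21 |
Completion: P0=5  P1=11  P2=21  P3=18
Turnaround (C−A): P0=5  P1=9  P2=16  P3=12

18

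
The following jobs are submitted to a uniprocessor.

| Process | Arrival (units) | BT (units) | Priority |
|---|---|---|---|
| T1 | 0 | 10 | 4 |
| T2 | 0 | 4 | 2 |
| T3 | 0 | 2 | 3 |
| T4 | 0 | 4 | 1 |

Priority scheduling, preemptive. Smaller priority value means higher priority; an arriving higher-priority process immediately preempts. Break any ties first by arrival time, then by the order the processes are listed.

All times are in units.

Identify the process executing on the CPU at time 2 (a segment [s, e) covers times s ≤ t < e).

Gantt: | T4 0-4 | T2 4-8 | T3 8-10 | T1 10-20 |
Completion: T1=20  T2=8  T3=10  T4=4
Turnaround (C−A): T1=20  T2=8  T3=10  T4=4

T4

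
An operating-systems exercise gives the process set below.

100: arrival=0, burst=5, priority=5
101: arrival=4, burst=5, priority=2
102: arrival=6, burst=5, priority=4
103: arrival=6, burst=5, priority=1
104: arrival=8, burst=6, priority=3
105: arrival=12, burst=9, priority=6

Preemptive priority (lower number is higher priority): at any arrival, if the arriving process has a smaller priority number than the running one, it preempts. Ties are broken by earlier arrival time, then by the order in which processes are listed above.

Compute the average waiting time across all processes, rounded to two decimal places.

Gantt: | 100 0-4 | 101 4-6 | 103 6-11 | 101 11-14 | 104 14-20 | 102 20-25 | 100 25-26 | 105 26-35 |
Completion: 100=26  101=14  102=25  103=11  104=20  105=35
Waiting times: 100=21, 101=5, 102=14, 103=0, 104=6, 105=14
Average waiting = (21+5+14+0+6+14) / 6 = 60/6 = 10.00

10.00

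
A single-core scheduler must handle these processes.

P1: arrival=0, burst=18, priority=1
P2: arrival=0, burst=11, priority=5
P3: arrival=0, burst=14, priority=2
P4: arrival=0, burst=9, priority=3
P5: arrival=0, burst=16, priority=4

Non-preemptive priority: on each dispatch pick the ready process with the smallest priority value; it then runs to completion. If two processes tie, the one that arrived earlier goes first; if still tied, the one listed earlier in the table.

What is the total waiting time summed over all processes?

148

Schedule: | P1 0-18 | P3 18-32 | P4 32-41 | P5 41-57 | P2 57-68 |
Completion: P1=18  P2=68  P3=32  P4=41  P5=57
Turnaround (C−A): P1=18  P2=68  P3=32  P4=41  P5=57
Waiting = turnaround − burst: P1=0, P2=57, P3=18, P4=32, P5=41
Total waiting = 0 + 57 + 18 + 32 + 41 = 148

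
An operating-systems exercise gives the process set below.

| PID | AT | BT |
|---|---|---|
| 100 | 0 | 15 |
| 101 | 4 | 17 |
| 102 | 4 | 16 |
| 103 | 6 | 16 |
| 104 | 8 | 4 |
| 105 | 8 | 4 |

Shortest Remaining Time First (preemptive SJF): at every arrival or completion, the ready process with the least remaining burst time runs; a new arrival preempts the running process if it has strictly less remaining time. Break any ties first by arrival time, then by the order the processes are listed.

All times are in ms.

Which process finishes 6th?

101

Gantt: | 100 0-8 | 104 8-12 | 105 12-16 | 100 16-23 | 102 23-39 | 103 39-55 | 101 55-72 |
Completion: 100=23  101=72  102=39  103=55  104=12  105=16
Turnaround (C−A): 100=23  101=68  102=35  103=49  104=4  105=8
Finish order: 104 → 105 → 100 → 102 → 103 → 101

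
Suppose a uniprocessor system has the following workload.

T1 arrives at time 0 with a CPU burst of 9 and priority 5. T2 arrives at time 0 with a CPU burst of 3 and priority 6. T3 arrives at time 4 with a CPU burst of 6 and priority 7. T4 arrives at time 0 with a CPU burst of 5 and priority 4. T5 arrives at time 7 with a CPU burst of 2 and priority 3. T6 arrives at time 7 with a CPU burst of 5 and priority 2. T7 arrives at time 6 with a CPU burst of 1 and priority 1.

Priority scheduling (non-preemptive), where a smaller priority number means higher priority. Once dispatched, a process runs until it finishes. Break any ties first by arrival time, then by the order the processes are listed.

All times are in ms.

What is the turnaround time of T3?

27

Gantt: | T4 0-5 | T1 5-14 | T7 14-15 | T6 15-20 | T5 20-22 | T2 22-25 | T3 25-31 |
Completion: T1=14  T2=25  T3=31  T4=5  T5=22  T6=20  T7=15
Turnaround (C−A): T1=14  T2=25  T3=27  T4=5  T5=15  T6=13  T7=9
Turnaround(T3) = completion − arrival = 31 − 4 = 27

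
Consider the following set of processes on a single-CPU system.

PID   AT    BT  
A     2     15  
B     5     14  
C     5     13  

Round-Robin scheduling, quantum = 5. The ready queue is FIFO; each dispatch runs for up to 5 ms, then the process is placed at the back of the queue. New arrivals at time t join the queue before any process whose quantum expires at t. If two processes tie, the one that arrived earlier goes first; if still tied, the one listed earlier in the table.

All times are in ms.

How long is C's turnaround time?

Schedule: | idle 0-2 | A 2-7 | B 7-12 | C 12-17 | A 17-22 | B 22-27 | C 27-32 | A 32-37 | B 37-41 | C 41-44 |
Completion: A=37  B=41  C=44
Turnaround (C−A): A=35  B=36  C=39
Turnaround(C) = completion − arrival = 44 − 5 = 39

39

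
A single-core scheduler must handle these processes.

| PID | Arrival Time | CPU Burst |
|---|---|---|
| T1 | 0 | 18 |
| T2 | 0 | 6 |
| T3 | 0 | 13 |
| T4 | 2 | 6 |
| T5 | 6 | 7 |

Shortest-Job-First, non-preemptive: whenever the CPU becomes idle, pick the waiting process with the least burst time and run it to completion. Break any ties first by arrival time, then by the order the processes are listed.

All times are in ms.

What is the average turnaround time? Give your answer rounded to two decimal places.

22.20

Gantt: | T2 0-6 | T4 6-12 | T5 12-19 | T3 19-32 | T1 32-50 |
Completion: T1=50  T2=6  T3=32  T4=12  T5=19
Turnaround times: T1=50, T2=6, T3=32, T4=10, T5=13
Average turnaround = (50+6+32+10+13) / 5 = 111/5 = 22.20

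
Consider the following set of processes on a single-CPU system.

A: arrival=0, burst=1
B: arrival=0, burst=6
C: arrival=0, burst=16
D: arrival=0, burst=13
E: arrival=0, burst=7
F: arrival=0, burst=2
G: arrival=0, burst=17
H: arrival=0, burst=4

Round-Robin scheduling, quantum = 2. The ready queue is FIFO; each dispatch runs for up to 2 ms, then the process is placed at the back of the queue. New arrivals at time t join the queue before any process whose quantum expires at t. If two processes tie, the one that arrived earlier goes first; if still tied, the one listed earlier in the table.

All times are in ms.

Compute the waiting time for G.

49

Schedule: | A 0-1 | B 1-3 | C 3-5 | D 5-7 | E 7-9 | F 9-11 | G 11-13 | H 13-15 | B 15-17 | C 17-19 | D 19-21 | E 21-23 | G 23-25 | H 25-27 | B 27-29 | C 29-31 | D 31-33 | E 33-35 | G 35-37 | C 37-39 | D 39-41 | E 41-42 | G 42-44 | C 44-46 | D 46-48 | G 48-50 | C 50-52 | D 52-54 | G 54-56 | C 56-58 | D 58-59 | G 59-61 | C 61-63 | G 63-66 |
Completion: A=1  B=29  C=63  D=59  E=42  F=11  G=66  H=27
Waiting(G) = turnaround − burst = 66 − 17 = 49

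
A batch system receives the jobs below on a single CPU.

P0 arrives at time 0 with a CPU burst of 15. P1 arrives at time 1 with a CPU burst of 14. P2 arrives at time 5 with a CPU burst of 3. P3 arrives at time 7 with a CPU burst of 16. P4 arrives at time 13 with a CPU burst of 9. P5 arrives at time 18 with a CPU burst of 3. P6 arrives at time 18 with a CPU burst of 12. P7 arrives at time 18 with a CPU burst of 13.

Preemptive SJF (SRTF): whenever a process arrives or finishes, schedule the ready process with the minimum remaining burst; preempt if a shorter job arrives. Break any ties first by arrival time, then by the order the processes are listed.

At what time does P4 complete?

Schedule: | P0 0-5 | P2 5-8 | P0 8-18 | P5 18-21 | P4 21-30 | P6 30-42 | P7 42-55 | P1 55-69 | P3 69-85 |
Completion: P0=18  P1=69  P2=8  P3=85  P4=30  P5=21  P6=42  P7=55
Turnaround (C−A): P0=18  P1=68  P2=3  P3=78  P4=17  P5=3  P6=24  P7=37

30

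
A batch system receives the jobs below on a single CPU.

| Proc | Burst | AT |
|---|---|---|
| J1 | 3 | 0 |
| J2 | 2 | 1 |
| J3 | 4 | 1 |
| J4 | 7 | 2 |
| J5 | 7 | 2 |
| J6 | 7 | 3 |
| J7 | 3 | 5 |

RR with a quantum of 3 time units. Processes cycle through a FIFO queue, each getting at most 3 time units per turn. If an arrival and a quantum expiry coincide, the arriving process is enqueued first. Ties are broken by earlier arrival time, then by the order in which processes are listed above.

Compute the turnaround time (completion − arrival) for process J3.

20

Gantt: | J1 0-3 | J2 3-5 | J3 5-8 | J4 8-11 | J5 11-14 | J6 14-17 | J7 17-20 | J3 20-21 | J4 21-24 | J5 24-27 | J6 27-30 | J4 30-31 | J5 31-32 | J6 32-33 |
Completion: J1=3  J2=5  J3=21  J4=31  J5=32  J6=33  J7=20
Turnaround (C−A): J1=3  J2=4  J3=20  J4=29  J5=30  J6=30  J7=15
Turnaround(J3) = completion − arrival = 21 − 1 = 20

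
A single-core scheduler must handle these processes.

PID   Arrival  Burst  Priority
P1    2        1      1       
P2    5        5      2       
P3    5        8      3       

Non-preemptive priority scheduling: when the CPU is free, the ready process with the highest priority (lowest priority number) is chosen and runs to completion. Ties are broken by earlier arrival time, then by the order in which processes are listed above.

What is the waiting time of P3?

Gantt: | idle 0-2 | P1 2-3 | idle 3-5 | P2 5-10 | P3 10-18 |
Completion: P1=3  P2=10  P3=18
Turnaround (C−A): P1=1  P2=5  P3=13
Waiting(P3) = turnaround − burst = 13 − 8 = 5

5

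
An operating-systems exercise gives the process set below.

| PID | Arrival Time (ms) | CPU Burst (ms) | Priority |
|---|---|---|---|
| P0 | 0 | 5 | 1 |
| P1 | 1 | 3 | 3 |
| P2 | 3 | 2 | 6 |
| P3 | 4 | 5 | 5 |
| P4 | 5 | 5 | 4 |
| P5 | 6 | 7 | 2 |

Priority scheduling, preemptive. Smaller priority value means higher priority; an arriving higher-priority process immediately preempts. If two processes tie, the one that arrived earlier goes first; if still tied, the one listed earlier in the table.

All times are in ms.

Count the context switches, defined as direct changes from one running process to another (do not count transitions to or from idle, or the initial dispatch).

6

Timeline: | P0 0-5 | P1 5-6 | P5 6-13 | P1 13-15 | P4 15-20 | P3 20-25 | P2 25-27 |
Completion: P0=5  P1=15  P2=27  P3=25  P4=20  P5=13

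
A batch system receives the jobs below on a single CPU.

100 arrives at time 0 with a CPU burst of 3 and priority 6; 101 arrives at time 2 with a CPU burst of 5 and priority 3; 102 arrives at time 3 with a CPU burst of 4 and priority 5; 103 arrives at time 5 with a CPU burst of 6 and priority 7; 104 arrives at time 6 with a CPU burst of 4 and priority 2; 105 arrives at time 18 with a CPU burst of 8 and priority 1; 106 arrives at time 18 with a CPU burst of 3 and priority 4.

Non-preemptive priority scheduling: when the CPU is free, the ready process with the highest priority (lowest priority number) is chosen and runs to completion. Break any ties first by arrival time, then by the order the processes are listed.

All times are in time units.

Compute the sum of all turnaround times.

Timeline: | 100 0-3 | 101 3-8 | 104 8-12 | 102 12-16 | 103 16-22 | 105 22-30 | 106 30-33 |
Completion: 100=3  101=8  102=16  103=22  104=12  105=30  106=33
Turnaround (C−A): 100=3  101=6  102=13  103=17  104=6  105=12  106=15
Turnaround = completion − arrival: 100=3, 101=6, 102=13, 103=17, 104=6, 105=12, 106=15
Total turnaround = 3 + 6 + 13 + 17 + 6 + 12 + 15 = 72

72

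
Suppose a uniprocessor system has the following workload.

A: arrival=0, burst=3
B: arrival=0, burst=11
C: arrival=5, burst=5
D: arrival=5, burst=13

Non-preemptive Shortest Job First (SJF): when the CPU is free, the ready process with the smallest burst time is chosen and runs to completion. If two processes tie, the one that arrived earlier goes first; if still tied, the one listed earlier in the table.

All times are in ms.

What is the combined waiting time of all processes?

26

Schedule: | A 0-3 | B 3-14 | C 14-19 | D 19-32 |
Completion: A=3  B=14  C=19  D=32
Waiting = turnaround − burst: A=0, B=3, C=9, D=14
Total waiting = 0 + 3 + 9 + 14 = 26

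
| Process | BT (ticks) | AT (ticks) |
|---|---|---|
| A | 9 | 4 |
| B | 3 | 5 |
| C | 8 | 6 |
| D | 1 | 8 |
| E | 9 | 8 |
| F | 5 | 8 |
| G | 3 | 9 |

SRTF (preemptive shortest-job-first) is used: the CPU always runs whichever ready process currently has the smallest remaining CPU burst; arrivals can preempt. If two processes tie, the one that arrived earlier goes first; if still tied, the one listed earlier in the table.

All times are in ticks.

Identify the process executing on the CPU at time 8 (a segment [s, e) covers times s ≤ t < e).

Schedule: | idle 0-4 | A 4-5 | B 5-8 | D 8-9 | G 9-12 | F 12-17 | A 17-25 | C 25-33 | E 33-42 |
Completion: A=25  B=8  C=33  D=9  E=42  F=17  G=12

D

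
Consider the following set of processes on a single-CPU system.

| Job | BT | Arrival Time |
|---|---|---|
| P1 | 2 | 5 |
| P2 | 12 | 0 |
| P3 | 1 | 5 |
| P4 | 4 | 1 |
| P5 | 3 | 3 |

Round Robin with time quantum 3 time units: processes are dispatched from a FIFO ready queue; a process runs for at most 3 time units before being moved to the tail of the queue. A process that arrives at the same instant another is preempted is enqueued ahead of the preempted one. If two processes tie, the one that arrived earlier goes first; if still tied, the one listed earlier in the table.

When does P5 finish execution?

9

Schedule: | P2 0-3 | P4 3-6 | P5 6-9 | P2 9-12 | P1 12-14 | P3 14-15 | P4 15-16 | P2 16-22 |
Completion: P1=14  P2=22  P3=15  P4=16  P5=9
Turnaround (C−A): P1=9  P2=22  P3=10  P4=15  P5=6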